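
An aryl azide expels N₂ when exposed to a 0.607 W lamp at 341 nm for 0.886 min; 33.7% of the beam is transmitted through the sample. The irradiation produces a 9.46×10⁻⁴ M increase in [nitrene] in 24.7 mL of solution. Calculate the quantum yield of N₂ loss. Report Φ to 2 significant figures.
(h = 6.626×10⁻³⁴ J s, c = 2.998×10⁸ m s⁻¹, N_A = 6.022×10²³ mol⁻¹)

Product: (9.46×10⁻⁴ M)(0.0247 L) = 2.337×10⁻⁵ mol.
Photon energy at 341 nm: hc/λ = (6.626×10⁻³⁴)(2.998×10⁸)/(341×10⁻⁹) = 5.825×10⁻¹⁹ J.
Energy delivered: (0.607 W)(53.16 s) = 32.27 J.
Photons incident: 32.27 / 5.825×10⁻¹⁹ = 5.540×10¹⁹, i.e. 5.540×10¹⁹/6.022×10²³ = 9.200×10⁻⁵ mol.
Fraction absorbed: 1 − 33.7/100 = 0.6630.
Photons absorbed: 0.6630 × 9.200×10⁻⁵ = 6.100×10⁻⁵ mol.
Φ = 2.337×10⁻⁵ mol / 6.100×10⁻⁵ mol photons = 0.38.

Φ = 0.38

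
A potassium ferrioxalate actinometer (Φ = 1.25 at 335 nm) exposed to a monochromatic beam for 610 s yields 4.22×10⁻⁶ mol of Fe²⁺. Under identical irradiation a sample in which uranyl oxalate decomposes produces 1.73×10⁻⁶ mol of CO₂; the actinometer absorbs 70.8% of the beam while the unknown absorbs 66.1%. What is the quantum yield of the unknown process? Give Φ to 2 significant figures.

Φ = 0.55

Photons absorbed by the actinometer: 4.22×10⁻⁶ / 1.25 = 3.376×10⁻⁶ mol.
Incident flux: 3.376×10⁻⁶ / 0.708 = 4.768×10⁻⁶ einstein.
Absorbed by unknown: 0.661 × 4.768×10⁻⁶ = 3.152×10⁻⁶ mol.
Φ(unknown) = 1.73×10⁻⁶ / 3.152×10⁻⁶ = 0.55.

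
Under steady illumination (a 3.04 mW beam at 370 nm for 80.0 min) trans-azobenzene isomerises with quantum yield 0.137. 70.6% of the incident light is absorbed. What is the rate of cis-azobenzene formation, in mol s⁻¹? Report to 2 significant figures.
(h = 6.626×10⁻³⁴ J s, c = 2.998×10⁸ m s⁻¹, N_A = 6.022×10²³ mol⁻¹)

9.1×10⁻¹⁰ mol s⁻¹

Photon energy at 370 nm: hc/λ = (6.626×10⁻³⁴)(2.998×10⁸)/(370×10⁻⁹) = 5.369×10⁻¹⁹ J.
Energy delivered: (3.04 mW)(4800 s) = 14.59 J.
Photons incident: 14.59 / 5.369×10⁻¹⁹ = 2.717×10¹⁹, i.e. 2.717×10¹⁹/6.022×10²³ = 4.512×10⁻⁵ mol.
Photons absorbed: 0.706 × 4.512×10⁻⁵ = 3.185×10⁻⁵ mol.
Product formed: 0.137 × 3.185×10⁻⁵ = 4.363×10⁻⁶ mol.
Rate: 4.363×10⁻⁶ / 4800 s = 9.1×10⁻¹⁰ mol s⁻¹.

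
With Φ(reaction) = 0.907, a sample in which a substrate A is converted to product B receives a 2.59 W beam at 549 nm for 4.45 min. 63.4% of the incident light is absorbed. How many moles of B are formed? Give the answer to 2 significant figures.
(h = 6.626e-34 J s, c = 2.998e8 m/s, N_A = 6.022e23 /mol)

0.0018 mol

Photon energy at 549 nm: hc/λ = (6.626e-34)(2.998e8)/(549e-9) = 3.618e-19 J.
Energy delivered: (2.59 W)(267 s) = 691.5 J.
Photons incident: 691.5 / 3.618e-19 = 1.911e21, i.e. 1.911e21/6.022e23 = 0.003173 mol.
Photons absorbed: 0.634 × 0.003173 = 0.002012 mol.
Product: Φ × n_abs = 0.907 × 0.002012 = 0.001825 mol.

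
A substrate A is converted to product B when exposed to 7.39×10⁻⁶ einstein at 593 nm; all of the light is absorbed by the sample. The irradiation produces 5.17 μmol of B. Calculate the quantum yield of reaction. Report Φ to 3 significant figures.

Product: 5.17 μmol = 5.17×10⁻⁶ mol.
Φ = 5.17×10⁻⁶ mol / 7.39×10⁻⁶ mol photons = 0.700.

Φ = 0.700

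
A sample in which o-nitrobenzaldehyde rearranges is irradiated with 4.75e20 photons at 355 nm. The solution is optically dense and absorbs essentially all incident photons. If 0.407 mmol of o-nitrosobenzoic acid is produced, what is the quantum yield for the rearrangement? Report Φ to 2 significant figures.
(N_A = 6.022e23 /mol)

Product: 0.407 mmol = 4.07e-4 mol.
Moles of photons: 4.75e20 / 6.022e23 = 7.888e-4 mol.
Φ = 4.07e-4 mol / 7.888e-4 mol photons = 0.52.

Φ = 0.52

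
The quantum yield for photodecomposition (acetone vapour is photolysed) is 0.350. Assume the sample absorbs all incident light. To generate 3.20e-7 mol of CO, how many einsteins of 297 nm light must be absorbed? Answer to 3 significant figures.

Photons that must be absorbed: 3.20e-7 / 0.350 = 9.143e-7 mol.

9.14e-7 einstein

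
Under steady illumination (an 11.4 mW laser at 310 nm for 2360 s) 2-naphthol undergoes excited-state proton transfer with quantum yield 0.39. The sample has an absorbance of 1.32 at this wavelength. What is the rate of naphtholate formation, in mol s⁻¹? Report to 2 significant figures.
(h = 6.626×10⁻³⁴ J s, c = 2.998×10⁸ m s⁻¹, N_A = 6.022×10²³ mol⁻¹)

1.1×10⁻⁸ mol s⁻¹

Photon energy at 310 nm: hc/λ = (6.626×10⁻³⁴)(2.998×10⁸)/(310×10⁻⁹) = 6.408×10⁻¹⁹ J.
Energy delivered: (11.4 mW)(2360 s) = 26.90 J.
Photons incident: 26.90 / 6.408×10⁻¹⁹ = 4.198×10¹⁹, i.e. 4.198×10¹⁹/6.022×10²³ = 6.971×10⁻⁵ mol.
Fraction absorbed: 1 − 10^(−1.32) = 0.9521.
Photons absorbed: 0.9521 × 6.971×10⁻⁵ = 6.637×10⁻⁵ mol.
Product formed: 0.39 × 6.637×10⁻⁵ = 2.588×10⁻⁵ mol.
Rate: 2.588×10⁻⁵ / 2360 s = 1.1×10⁻⁸ mol s⁻¹.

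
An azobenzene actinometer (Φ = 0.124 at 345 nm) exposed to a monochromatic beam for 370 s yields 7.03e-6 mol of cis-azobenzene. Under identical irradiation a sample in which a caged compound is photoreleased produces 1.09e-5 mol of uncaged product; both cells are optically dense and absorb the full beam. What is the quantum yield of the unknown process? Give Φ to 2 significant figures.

Photons absorbed by the actinometer: 7.03e-6 / 0.124 = 5.669e-5 mol.
Φ(unknown) = 1.09e-5 / 5.669e-5 = 0.19.

Φ = 0.19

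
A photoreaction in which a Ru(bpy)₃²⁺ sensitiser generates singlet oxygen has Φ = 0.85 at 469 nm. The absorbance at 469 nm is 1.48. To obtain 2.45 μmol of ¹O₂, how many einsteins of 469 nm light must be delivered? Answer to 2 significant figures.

3.0×10⁻⁶ einstein

Product: 2.45 μmol = 2.45×10⁻⁶ mol.
Photons that must be absorbed: 2.45×10⁻⁶ / 0.85 = 2.882×10⁻⁶ mol.
Fraction absorbed: 1 − 10^(−1.48) = 0.9669.
Incident photons needed: 2.882×10⁻⁶ / 0.9669 = 2.981×10⁻⁶ mol.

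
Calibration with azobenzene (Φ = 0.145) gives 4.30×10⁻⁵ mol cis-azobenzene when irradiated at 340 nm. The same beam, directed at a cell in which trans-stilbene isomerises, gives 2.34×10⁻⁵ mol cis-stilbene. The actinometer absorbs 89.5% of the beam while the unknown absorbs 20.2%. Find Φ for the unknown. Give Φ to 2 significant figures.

Φ = 0.35

Photons absorbed by the actinometer: 4.30×10⁻⁵ / 0.145 = 2.966×10⁻⁴ mol.
Incident flux: 2.966×10⁻⁴ / 0.895 = 3.314×10⁻⁴ einstein.
Absorbed by unknown: 0.202 × 3.314×10⁻⁴ = 6.694×10⁻⁵ mol.
Φ(unknown) = 2.34×10⁻⁵ / 6.694×10⁻⁵ = 0.35.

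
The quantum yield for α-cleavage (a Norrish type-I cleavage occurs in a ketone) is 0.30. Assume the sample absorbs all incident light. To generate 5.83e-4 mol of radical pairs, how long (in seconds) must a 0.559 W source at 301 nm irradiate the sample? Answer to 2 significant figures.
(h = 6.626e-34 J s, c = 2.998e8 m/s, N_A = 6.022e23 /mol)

Photons that must be absorbed: 5.83e-4 / 0.30 = 0.001943 mol.
Photon energy: hc/λ = 6.600e-19 J; per mole, 3.975e5 J mol⁻¹.
Energy required: 0.001943 × 3.975e5 = 772.3 J.
Time: 772.3 J / 0.559 W = 1400 s.

t ≈ 1400 s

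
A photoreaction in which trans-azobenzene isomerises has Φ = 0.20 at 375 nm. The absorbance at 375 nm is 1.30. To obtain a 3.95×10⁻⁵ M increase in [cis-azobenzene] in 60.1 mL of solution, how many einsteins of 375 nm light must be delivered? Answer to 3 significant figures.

1.25×10⁻⁵ einstein

Product: (3.95×10⁻⁵ M)(0.0601 L) = 2.374×10⁻⁶ mol.
Photons that must be absorbed: 2.374×10⁻⁶ / 0.20 = 1.187×10⁻⁵ mol.
Fraction absorbed: 1 − 10^(−1.30) = 0.9499.
Incident photons needed: 1.187×10⁻⁵ / 0.9499 = 1.250×10⁻⁵ mol.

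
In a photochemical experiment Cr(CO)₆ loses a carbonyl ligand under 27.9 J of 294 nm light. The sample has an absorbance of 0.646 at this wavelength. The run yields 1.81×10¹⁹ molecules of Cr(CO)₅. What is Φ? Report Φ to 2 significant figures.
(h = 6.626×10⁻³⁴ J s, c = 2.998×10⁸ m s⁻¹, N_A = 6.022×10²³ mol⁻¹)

Φ = 0.57

Product: 1.81×10¹⁹ / 6.022×10²³ = 3.006×10⁻⁵ mol.
Photon energy at 294 nm: hc/λ = (6.626×10⁻³⁴)(2.998×10⁸)/(294×10⁻⁹) = 6.757×10⁻¹⁹ J.
Photons incident: 27.9 / 6.757×10⁻¹⁹ = 4.129×10¹⁹, i.e. 4.129×10¹⁹/6.022×10²³ = 6.857×10⁻⁵ mol.
Fraction absorbed: 1 − 10^(−0.646) = 0.7741.
Photons absorbed: 0.7741 × 6.857×10⁻⁵ = 5.308×10⁻⁵ mol.
Φ = 3.006×10⁻⁵ mol / 5.308×10⁻⁵ mol photons = 0.57.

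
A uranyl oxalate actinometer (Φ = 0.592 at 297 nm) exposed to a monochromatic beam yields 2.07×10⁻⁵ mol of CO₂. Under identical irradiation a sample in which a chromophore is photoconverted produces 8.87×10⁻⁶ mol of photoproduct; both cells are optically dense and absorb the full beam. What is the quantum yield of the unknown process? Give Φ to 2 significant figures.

Photons absorbed by the actinometer: 2.07×10⁻⁵ / 0.592 = 3.497×10⁻⁵ mol.
Φ(unknown) = 8.87×10⁻⁶ / 3.497×10⁻⁵ = 0.25.

Φ = 0.25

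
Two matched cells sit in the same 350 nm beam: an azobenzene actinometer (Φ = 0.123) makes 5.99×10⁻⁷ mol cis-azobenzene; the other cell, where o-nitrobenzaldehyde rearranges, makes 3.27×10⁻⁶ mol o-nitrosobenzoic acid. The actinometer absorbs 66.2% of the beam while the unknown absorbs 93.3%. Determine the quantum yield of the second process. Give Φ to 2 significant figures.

Φ = 0.48

Photons absorbed by the actinometer: 5.99×10⁻⁷ / 0.123 = 4.870×10⁻⁶ mol.
Incident flux: 4.870×10⁻⁶ / 0.662 = 7.356×10⁻⁶ einstein.
Absorbed by unknown: 0.933 × 7.356×10⁻⁶ = 6.863×10⁻⁶ mol.
Φ(unknown) = 3.27×10⁻⁶ / 6.863×10⁻⁶ = 0.48.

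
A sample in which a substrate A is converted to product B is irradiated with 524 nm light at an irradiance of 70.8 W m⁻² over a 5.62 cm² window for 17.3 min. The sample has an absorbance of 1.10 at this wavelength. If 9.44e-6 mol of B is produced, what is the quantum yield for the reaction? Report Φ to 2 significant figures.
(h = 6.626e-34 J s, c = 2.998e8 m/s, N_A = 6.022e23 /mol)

Φ = 0.057

Photon energy at 524 nm: hc/λ = (6.626e-34)(2.998e8)/(524e-9) = 3.791e-19 J.
Energy delivered: (70.8 W m⁻²)(5.62e-4 m²)(1038 s) = 41.30 J.
Photons incident: 41.30 / 3.791e-19 = 1.089e20, i.e. 1.089e20/6.022e23 = 1.808e-4 mol.
Fraction absorbed: 1 − 10^(−1.10) = 0.9206.
Photons absorbed: 0.9206 × 1.808e-4 = 1.664e-4 mol.
Φ = 9.44e-6 mol / 1.664e-4 mol photons = 0.057.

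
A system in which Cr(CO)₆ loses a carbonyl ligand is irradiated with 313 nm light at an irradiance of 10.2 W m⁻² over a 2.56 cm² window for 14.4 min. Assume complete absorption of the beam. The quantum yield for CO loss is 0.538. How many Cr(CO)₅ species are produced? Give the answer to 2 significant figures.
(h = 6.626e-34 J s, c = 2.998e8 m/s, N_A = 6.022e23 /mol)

Photon energy at 313 nm: hc/λ = (6.626e-34)(2.998e8)/(313e-9) = 6.347e-19 J.
Energy delivered: (10.2 W m⁻²)(2.56e-4 m²)(864 s) = 2.256 J.
Photons incident: 2.256 / 6.347e-19 = 3.554e18, i.e. 3.554e18/6.022e23 = 5.902e-6 mol.
Product: Φ × n_abs = 0.538 × 5.902e-6 = 3.175e-6 mol.
As a count: 3.175e-6 × 6.022e23 = 1.9e18.

1.9e18 species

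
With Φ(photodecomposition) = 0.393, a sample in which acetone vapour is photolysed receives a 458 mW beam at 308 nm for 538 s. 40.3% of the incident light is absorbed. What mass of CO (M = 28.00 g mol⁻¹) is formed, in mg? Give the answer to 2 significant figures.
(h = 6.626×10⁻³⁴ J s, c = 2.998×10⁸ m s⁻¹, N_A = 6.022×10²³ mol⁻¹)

2.8 mg

Photon energy at 308 nm: hc/λ = (6.626×10⁻³⁴)(2.998×10⁸)/(308×10⁻⁹) = 6.450×10⁻¹⁹ J.
Energy delivered: (458 mW)(538 s) = 246.4 J.
Photons incident: 246.4 / 6.450×10⁻¹⁹ = 3.820×10²⁰, i.e. 3.820×10²⁰/6.022×10²³ = 6.343×10⁻⁴ mol.
Photons absorbed: 0.403 × 6.343×10⁻⁴ = 2.556×10⁻⁴ mol.
Product: Φ × n_abs = 0.393 × 2.556×10⁻⁴ = 1.005×10⁻⁴ mol.
Mass: 1.005×10⁻⁴ × 28.00 = 0.002814 g = 2.8 mg.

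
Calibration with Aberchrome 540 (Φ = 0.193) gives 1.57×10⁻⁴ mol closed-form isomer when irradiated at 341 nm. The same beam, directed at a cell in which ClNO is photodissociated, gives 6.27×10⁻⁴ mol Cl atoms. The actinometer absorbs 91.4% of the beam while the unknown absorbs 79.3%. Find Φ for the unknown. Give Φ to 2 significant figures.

Φ = 0.89

Photons absorbed by the actinometer: 1.57×10⁻⁴ / 0.193 = 8.135×10⁻⁴ mol.
Incident flux: 8.135×10⁻⁴ / 0.914 = 8.900×10⁻⁴ einstein.
Absorbed by unknown: 0.793 × 8.900×10⁻⁴ = 7.058×10⁻⁴ mol.
Φ(unknown) = 6.27×10⁻⁴ / 7.058×10⁻⁴ = 0.89.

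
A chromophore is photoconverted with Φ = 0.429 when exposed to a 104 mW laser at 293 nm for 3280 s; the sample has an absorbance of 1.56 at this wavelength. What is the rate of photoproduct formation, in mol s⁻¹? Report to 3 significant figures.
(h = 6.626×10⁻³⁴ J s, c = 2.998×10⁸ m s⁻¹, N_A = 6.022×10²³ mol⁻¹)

Photon energy at 293 nm: hc/λ = (6.626×10⁻³⁴)(2.998×10⁸)/(293×10⁻⁹) = 6.780×10⁻¹⁹ J.
Energy delivered: (104 mW)(3280 s) = 341.1 J.
Photons incident: 341.1 / 6.780×10⁻¹⁹ = 5.031×10²⁰, i.e. 5.031×10²⁰/6.022×10²³ = 8.354×10⁻⁴ mol.
Fraction absorbed: 1 − 10^(−1.56) = 0.9725.
Photons absorbed: 0.9725 × 8.354×10⁻⁴ = 8.124×10⁻⁴ mol.
Product formed: 0.429 × 8.124×10⁻⁴ = 3.485×10⁻⁴ mol.
Rate: 3.485×10⁻⁴ / 3280 s = 1.06×10⁻⁷ mol s⁻¹.

1.06×10⁻⁷ mol s⁻¹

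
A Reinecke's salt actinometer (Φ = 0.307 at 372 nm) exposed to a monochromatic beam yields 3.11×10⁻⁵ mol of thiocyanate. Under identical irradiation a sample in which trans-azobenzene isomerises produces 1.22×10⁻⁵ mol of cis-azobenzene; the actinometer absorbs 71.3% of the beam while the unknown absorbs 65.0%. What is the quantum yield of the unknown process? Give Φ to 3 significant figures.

Photons absorbed by the actinometer: 3.11×10⁻⁵ / 0.307 = 1.013×10⁻⁴ mol.
Incident flux: 1.013×10⁻⁴ / 0.713 = 1.421×10⁻⁴ einstein.
Absorbed by unknown: 0.650 × 1.421×10⁻⁴ = 9.237×10⁻⁵ mol.
Φ(unknown) = 1.22×10⁻⁵ / 9.237×10⁻⁵ = 0.132.

Φ = 0.132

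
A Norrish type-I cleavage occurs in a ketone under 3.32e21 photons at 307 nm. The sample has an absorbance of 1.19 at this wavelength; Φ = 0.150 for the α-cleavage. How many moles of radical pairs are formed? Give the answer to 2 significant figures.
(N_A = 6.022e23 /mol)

7.7e-4 mol

Moles of photons: 3.32e21 / 6.022e23 = 0.005513 mol.
Fraction absorbed: 1 − 10^(−1.19) = 0.9354.
Photons absorbed: 0.9354 × 0.005513 = 0.005157 mol.
Product: Φ × n_abs = 0.150 × 0.005157 = 7.736e-4 mol.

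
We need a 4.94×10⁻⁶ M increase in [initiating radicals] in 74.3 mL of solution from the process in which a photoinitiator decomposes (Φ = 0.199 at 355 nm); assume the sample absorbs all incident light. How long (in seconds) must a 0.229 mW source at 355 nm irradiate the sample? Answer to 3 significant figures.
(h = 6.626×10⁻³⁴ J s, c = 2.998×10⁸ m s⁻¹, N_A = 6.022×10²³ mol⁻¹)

Product: (4.94×10⁻⁶ M)(0.0743 L) = 3.670×10⁻⁷ mol.
Photons that must be absorbed: 3.670×10⁻⁷ / 0.199 = 1.844×10⁻⁶ mol.
Photon energy: hc/λ = 5.596×10⁻¹⁹ J; per mole, 3.370×10⁵ J mol⁻¹.
Energy required: 1.844×10⁻⁶ × 3.370×10⁵ = 0.6214 J.
Time: 0.6214 J / 0.000229 W = 2710 s.

t ≈ 2710 s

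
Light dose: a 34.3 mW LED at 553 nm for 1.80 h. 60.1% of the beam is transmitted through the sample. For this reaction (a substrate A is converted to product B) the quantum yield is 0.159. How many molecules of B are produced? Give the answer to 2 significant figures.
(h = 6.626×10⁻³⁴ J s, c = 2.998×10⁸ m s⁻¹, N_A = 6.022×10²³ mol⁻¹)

Photon energy at 553 nm: hc/λ = (6.626×10⁻³⁴)(2.998×10⁸)/(553×10⁻⁹) = 3.592×10⁻¹⁹ J.
Energy delivered: (34.3 mW)(6480 s) = 222.3 J.
Photons incident: 222.3 / 3.592×10⁻¹⁹ = 6.189×10²⁰, i.e. 6.189×10²⁰/6.022×10²³ = 0.001028 mol.
Fraction absorbed: 1 − 60.1/100 = 0.3990.
Photons absorbed: 0.3990 × 0.001028 = 4.102×10⁻⁴ mol.
Product: Φ × n_abs = 0.159 × 4.102×10⁻⁴ = 6.522×10⁻⁵ mol.
As a count: 6.522×10⁻⁵ × 6.022×10²³ = 3.9×10¹⁹.

3.9×10¹⁹ molecules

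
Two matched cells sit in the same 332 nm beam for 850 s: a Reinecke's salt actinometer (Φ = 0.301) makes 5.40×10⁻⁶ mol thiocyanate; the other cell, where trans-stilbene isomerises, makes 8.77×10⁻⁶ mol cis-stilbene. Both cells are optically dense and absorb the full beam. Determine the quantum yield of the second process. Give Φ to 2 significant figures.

Φ = 0.49

Photons absorbed by the actinometer: 5.40×10⁻⁶ / 0.301 = 1.794×10⁻⁵ mol.
Φ(unknown) = 8.77×10⁻⁶ / 1.794×10⁻⁵ = 0.49.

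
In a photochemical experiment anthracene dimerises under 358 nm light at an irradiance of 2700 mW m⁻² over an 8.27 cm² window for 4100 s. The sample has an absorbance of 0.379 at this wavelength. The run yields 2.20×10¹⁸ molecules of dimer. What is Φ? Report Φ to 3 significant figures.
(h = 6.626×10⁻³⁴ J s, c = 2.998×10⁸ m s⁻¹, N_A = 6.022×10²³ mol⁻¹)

Product: 2.20×10¹⁸ / 6.022×10²³ = 3.653×10⁻⁶ mol.
Photon energy at 358 nm: hc/λ = (6.626×10⁻³⁴)(2.998×10⁸)/(358×10⁻⁹) = 5.549×10⁻¹⁹ J.
Energy delivered: (2700 mW m⁻²)(8.27×10⁻⁴ m²)(4100 s) = 9.155 J.
Photons incident: 9.155 / 5.549×10⁻¹⁹ = 1.650×10¹⁹, i.e. 1.650×10¹⁹/6.022×10²³ = 2.740×10⁻⁵ mol.
Fraction absorbed: 1 − 10^(−0.379) = 0.5822.
Photons absorbed: 0.5822 × 2.740×10⁻⁵ = 1.595×10⁻⁵ mol.
Φ = 3.653×10⁻⁶ mol / 1.595×10⁻⁵ mol photons = 0.229.

Φ = 0.229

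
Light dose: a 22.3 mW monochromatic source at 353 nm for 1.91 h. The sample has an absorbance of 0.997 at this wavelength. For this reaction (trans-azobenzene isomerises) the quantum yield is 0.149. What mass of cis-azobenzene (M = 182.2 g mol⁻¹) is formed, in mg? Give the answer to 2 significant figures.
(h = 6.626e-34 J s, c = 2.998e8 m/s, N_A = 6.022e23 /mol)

11 mg

Photon energy at 353 nm: hc/λ = (6.626e-34)(2.998e8)/(353e-9) = 5.627e-19 J.
Energy delivered: (22.3 mW)(6876 s) = 153.3 J.
Photons incident: 153.3 / 5.627e-19 = 2.724e20, i.e. 2.724e20/6.022e23 = 4.523e-4 mol.
Fraction absorbed: 1 − 10^(−0.997) = 0.8993.
Photons absorbed: 0.8993 × 4.523e-4 = 4.068e-4 mol.
Product: Φ × n_abs = 0.149 × 4.068e-4 = 6.061e-5 mol.
Mass: 6.061e-5 × 182.2 = 0.01104 g = 11 mg.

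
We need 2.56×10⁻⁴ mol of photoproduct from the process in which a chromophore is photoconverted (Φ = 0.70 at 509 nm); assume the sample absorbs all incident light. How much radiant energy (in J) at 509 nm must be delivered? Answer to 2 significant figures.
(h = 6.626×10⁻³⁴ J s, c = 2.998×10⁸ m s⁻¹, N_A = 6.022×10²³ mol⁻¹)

86 J

Photons that must be absorbed: 2.56×10⁻⁴ / 0.70 = 3.657×10⁻⁴ mol.
Photon energy: hc/λ = 3.903×10⁻¹⁹ J; per mole, 2.350×10⁵ J mol⁻¹.
Energy required: 3.657×10⁻⁴ × 2.350×10⁵ = 86 J.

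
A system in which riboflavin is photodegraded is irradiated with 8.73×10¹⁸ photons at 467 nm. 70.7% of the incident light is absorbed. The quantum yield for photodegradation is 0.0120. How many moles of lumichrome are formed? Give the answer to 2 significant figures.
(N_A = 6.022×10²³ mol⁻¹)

1.2×10⁻⁷ mol

Moles of photons: 8.73×10¹⁸ / 6.022×10²³ = 1.450×10⁻⁵ mol.
Photons absorbed: 0.707 × 1.450×10⁻⁵ = 1.025×10⁻⁵ mol.
Product: Φ × n_abs = 0.0120 × 1.025×10⁻⁵ = 1.230×10⁻⁷ mol.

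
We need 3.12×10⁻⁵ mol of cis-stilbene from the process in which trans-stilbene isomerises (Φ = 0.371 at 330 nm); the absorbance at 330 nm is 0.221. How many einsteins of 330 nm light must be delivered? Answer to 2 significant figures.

2.1×10⁻⁴ einstein

Photons that must be absorbed: 3.12×10⁻⁵ / 0.371 = 8.410×10⁻⁵ mol.
Fraction absorbed: 1 − 10^(−0.221) = 0.3988.
Incident photons needed: 8.410×10⁻⁵ / 0.3988 = 2.109×10⁻⁴ mol.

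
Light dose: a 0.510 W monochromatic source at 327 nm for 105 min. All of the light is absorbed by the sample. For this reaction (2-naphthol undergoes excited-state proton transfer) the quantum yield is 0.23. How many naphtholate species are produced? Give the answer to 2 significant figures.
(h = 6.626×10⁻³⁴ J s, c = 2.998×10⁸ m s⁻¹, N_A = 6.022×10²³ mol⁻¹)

1.2×10²¹ species

Photon energy at 327 nm: hc/λ = (6.626×10⁻³⁴)(2.998×10⁸)/(327×10⁻⁹) = 6.075×10⁻¹⁹ J.
Energy delivered: (0.510 W)(6300 s) = 3213 J.
Photons incident: 3213 / 6.075×10⁻¹⁹ = 5.289×10²¹, i.e. 5.289×10²¹/6.022×10²³ = 0.008783 mol.
Product: Φ × n_abs = 0.23 × 0.008783 = 0.002020 mol.
As a count: 0.002020 × 6.022×10²³ = 1.2×10²¹.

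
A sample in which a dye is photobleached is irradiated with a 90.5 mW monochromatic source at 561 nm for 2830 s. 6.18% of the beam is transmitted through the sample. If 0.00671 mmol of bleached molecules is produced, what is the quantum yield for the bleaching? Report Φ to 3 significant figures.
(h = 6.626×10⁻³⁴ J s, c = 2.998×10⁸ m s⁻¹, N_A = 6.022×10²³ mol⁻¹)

Product: 0.00671 mmol = 6.71×10⁻⁶ mol.
Photon energy at 561 nm: hc/λ = (6.626×10⁻³⁴)(2.998×10⁸)/(561×10⁻⁹) = 3.541×10⁻¹⁹ J.
Energy delivered: (90.5 mW)(2830 s) = 256.1 J.
Photons incident: 256.1 / 3.541×10⁻¹⁹ = 7.232×10²⁰, i.e. 7.232×10²⁰/6.022×10²³ = 0.001201 mol.
Fraction absorbed: 1 − 6.18/100 = 0.9382.
Photons absorbed: 0.9382 × 0.001201 = 0.001127 mol.
Φ = 6.71×10⁻⁶ mol / 0.001127 mol photons = 0.00595.

Φ = 0.00595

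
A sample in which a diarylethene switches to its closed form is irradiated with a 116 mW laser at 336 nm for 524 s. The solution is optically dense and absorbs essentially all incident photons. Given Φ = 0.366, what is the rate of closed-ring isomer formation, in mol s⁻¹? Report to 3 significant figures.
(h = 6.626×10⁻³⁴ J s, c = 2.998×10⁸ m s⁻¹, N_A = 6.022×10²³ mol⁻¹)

Photon energy at 336 nm: hc/λ = (6.626×10⁻³⁴)(2.998×10⁸)/(336×10⁻⁹) = 5.912×10⁻¹⁹ J.
Energy delivered: (116 mW)(524 s) = 60.78 J.
Photons incident: 60.78 / 5.912×10⁻¹⁹ = 1.028×10²⁰, i.e. 1.028×10²⁰/6.022×10²³ = 1.707×10⁻⁴ mol.
Product formed: 0.366 × 1.707×10⁻⁴ = 6.248×10⁻⁵ mol.
Rate: 6.248×10⁻⁵ / 524 s = 1.19×10⁻⁷ mol s⁻¹.

1.19×10⁻⁷ mol s⁻¹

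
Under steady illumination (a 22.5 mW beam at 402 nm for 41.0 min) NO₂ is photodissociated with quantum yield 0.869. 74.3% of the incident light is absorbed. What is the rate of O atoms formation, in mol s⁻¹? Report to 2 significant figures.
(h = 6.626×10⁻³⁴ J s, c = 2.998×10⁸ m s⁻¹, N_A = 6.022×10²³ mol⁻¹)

Photon energy at 402 nm: hc/λ = (6.626×10⁻³⁴)(2.998×10⁸)/(402×10⁻⁹) = 4.941×10⁻¹⁹ J.
Energy delivered: (22.5 mW)(2460 s) = 55.35 J.
Photons incident: 55.35 / 4.941×10⁻¹⁹ = 1.120×10²⁰, i.e. 1.120×10²⁰/6.022×10²³ = 1.860×10⁻⁴ mol.
Photons absorbed: 0.743 × 1.860×10⁻⁴ = 1.382×10⁻⁴ mol.
Product formed: 0.869 × 1.382×10⁻⁴ = 1.201×10⁻⁴ mol.
Rate: 1.201×10⁻⁴ / 2460 s = 4.9×10⁻⁸ mol s⁻¹.

4.9×10⁻⁸ mol s⁻¹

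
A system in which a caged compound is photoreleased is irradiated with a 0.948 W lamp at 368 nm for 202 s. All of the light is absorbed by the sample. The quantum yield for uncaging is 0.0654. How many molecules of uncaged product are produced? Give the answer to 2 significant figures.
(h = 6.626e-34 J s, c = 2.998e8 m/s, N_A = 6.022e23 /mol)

Photon energy at 368 nm: hc/λ = (6.626e-34)(2.998e8)/(368e-9) = 5.398e-19 J.
Energy delivered: (0.948 W)(202 s) = 191.5 J.
Photons incident: 191.5 / 5.398e-19 = 3.548e20, i.e. 3.548e20/6.022e23 = 5.892e-4 mol.
Product: Φ × n_abs = 0.0654 × 5.892e-4 = 3.853e-5 mol.
As a count: 3.853e-5 × 6.022e23 = 2.3e19.

2.3e19 molecules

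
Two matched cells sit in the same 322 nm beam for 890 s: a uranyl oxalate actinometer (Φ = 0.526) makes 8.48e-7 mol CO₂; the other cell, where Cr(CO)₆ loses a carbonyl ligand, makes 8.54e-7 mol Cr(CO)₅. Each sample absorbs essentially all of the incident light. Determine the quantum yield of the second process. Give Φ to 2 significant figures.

Photons absorbed by the actinometer: 8.48e-7 / 0.526 = 1.612e-6 mol.
Φ(unknown) = 8.54e-7 / 1.612e-6 = 0.53.

Φ = 0.53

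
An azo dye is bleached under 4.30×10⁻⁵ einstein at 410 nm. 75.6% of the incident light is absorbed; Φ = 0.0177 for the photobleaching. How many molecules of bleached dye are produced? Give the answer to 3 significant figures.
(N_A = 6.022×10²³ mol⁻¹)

Photons absorbed: 0.756 × 4.30×10⁻⁵ = 3.251×10⁻⁵ mol.
Product: Φ × n_abs = 0.0177 × 3.251×10⁻⁵ = 5.754×10⁻⁷ mol.
As a count: 5.754×10⁻⁷ × 6.022×10²³ = 3.47×10¹⁷.

3.47×10¹⁷ molecules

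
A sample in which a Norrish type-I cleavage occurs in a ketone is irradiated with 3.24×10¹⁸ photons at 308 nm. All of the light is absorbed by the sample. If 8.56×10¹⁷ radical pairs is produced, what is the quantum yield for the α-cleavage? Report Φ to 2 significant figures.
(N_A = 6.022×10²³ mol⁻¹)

Φ = 0.26

Product: 8.56×10¹⁷ / 6.022×10²³ = 1.421×10⁻⁶ mol.
Moles of photons: 3.24×10¹⁸ / 6.022×10²³ = 5.380×10⁻⁶ mol.
Φ = 1.421×10⁻⁶ mol / 5.380×10⁻⁶ mol photons = 0.26.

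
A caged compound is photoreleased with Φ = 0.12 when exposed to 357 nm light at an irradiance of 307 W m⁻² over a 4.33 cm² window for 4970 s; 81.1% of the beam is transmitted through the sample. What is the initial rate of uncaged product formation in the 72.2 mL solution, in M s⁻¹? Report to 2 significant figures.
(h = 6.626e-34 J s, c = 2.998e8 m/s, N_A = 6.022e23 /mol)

Photon energy at 357 nm: hc/λ = (6.626e-34)(2.998e8)/(357e-9) = 5.564e-19 J.
Energy delivered: (307 W m⁻²)(4.33e-4 m²)(4970 s) = 660.7 J.
Photons incident: 660.7 / 5.564e-19 = 1.187e21, i.e. 1.187e21/6.022e23 = 0.001971 mol.
Fraction absorbed: 1 − 81.1/100 = 0.1890.
Photons absorbed: 0.1890 × 0.001971 = 3.725e-4 mol.
Product formed: 0.12 × 3.725e-4 = 4.470e-5 mol.
Rate: 4.470e-5 mol / (4970 s × 0.0722 L) = 1.2e-7 M s⁻¹.

1.2e-7 M s⁻¹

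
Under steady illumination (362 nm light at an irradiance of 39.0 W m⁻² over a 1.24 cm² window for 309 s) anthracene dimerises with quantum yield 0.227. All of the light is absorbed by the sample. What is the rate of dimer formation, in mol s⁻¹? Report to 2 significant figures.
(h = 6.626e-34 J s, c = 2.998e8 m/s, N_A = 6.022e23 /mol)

Photon energy at 362 nm: hc/λ = (6.626e-34)(2.998e8)/(362e-9) = 5.487e-19 J.
Energy delivered: (39.0 W m⁻²)(1.24e-4 m²)(309 s) = 1.494 J.
Photons incident: 1.494 / 5.487e-19 = 2.723e18, i.e. 2.723e18/6.022e23 = 4.522e-6 mol.
Product formed: 0.227 × 4.522e-6 = 1.026e-6 mol.
Rate: 1.026e-6 / 309 s = 3.3e-9 mol s⁻¹.

3.3e-9 mol s⁻¹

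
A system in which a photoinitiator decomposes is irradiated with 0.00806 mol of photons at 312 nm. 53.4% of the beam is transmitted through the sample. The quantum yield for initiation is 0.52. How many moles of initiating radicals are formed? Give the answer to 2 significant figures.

Fraction absorbed: 1 − 53.4/100 = 0.4660.
Photons absorbed: 0.4660 × 0.00806 = 0.003756 mol.
Product: Φ × n_abs = 0.52 × 0.003756 = 0.001953 mol.

0.0020 mol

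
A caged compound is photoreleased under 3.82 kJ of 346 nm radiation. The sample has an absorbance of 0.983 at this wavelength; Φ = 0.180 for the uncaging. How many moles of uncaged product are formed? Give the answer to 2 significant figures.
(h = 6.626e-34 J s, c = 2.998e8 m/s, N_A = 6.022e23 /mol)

0.0018 mol

Photon energy at 346 nm: hc/λ = (6.626e-34)(2.998e8)/(346e-9) = 5.741e-19 J.
Incident energy: 3.82 kJ = 3820 J.
Photons incident: 3820 / 5.741e-19 = 6.654e21, i.e. 6.654e21/6.022e23 = 0.01105 mol.
Fraction absorbed: 1 − 10^(−0.983) = 0.8960.
Photons absorbed: 0.8960 × 0.01105 = 0.009901 mol.
Product: Φ × n_abs = 0.180 × 0.009901 = 0.001782 mol.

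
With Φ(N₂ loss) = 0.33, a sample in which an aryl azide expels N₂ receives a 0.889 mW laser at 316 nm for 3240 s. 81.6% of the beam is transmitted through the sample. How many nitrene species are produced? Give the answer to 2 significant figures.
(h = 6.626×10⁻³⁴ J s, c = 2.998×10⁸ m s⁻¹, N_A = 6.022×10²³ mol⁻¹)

Photon energy at 316 nm: hc/λ = (6.626×10⁻³⁴)(2.998×10⁸)/(316×10⁻⁹) = 6.286×10⁻¹⁹ J.
Energy delivered: (0.889 mW)(3240 s) = 2.880 J.
Photons incident: 2.880 / 6.286×10⁻¹⁹ = 4.582×10¹⁸, i.e. 4.582×10¹⁸/6.022×10²³ = 7.609×10⁻⁶ mol.
Fraction absorbed: 1 − 81.6/100 = 0.1840.
Photons absorbed: 0.1840 × 7.609×10⁻⁶ = 1.400×10⁻⁶ mol.
Product: Φ × n_abs = 0.33 × 1.400×10⁻⁶ = 4.620×10⁻⁷ mol.
As a count: 4.620×10⁻⁷ × 6.022×10²³ = 2.8×10¹⁷.

2.8×10¹⁷ species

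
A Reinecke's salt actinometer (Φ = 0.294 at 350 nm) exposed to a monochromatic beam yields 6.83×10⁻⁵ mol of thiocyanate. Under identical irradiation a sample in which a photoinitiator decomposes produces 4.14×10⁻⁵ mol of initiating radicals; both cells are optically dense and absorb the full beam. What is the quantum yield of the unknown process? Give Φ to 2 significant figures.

Photons absorbed by the actinometer: 6.83×10⁻⁵ / 0.294 = 2.323×10⁻⁴ mol.
Φ(unknown) = 4.14×10⁻⁵ / 2.323×10⁻⁴ = 0.18.

Φ = 0.18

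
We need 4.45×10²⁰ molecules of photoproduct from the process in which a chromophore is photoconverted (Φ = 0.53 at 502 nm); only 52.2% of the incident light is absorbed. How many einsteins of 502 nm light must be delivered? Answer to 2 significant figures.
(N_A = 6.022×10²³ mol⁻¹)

Product: 4.45×10²⁰ / 6.022×10²³ = 7.390×10⁻⁴ mol.
Photons that must be absorbed: 7.390×10⁻⁴ / 0.53 = 0.001394 mol.
Incident photons needed: 0.001394 / 0.522 = 0.002670 mol.

0.0027 einstein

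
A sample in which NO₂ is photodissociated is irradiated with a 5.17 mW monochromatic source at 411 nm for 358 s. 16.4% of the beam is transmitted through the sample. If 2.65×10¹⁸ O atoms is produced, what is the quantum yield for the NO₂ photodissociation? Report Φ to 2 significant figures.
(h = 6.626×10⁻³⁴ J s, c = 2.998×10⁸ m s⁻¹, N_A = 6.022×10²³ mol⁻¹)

Φ = 0.83

Product: 2.65×10¹⁸ / 6.022×10²³ = 4.401×10⁻⁶ mol.
Photon energy at 411 nm: hc/λ = (6.626×10⁻³⁴)(2.998×10⁸)/(411×10⁻⁹) = 4.833×10⁻¹⁹ J.
Energy delivered: (5.17 mW)(358 s) = 1.851 J.
Photons incident: 1.851 / 4.833×10⁻¹⁹ = 3.830×10¹⁸, i.e. 3.830×10¹⁸/6.022×10²³ = 6.360×10⁻⁶ mol.
Fraction absorbed: 1 − 16.4/100 = 0.8360.
Photons absorbed: 0.8360 × 6.360×10⁻⁶ = 5.317×10⁻⁶ mol.
Φ = 4.401×10⁻⁶ mol / 5.317×10⁻⁶ mol photons = 0.83.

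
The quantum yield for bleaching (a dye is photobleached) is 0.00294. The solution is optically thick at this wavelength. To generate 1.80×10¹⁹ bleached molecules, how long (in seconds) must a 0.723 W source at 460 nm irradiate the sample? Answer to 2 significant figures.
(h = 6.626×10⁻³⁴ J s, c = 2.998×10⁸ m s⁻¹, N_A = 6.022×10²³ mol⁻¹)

t ≈ 3700 s

Product: 1.80×10¹⁹ / 6.022×10²³ = 2.989×10⁻⁵ mol.
Photons that must be absorbed: 2.989×10⁻⁵ / 0.00294 = 0.01017 mol.
Photon energy: hc/λ = 4.318×10⁻¹⁹ J; per mole, 2.600×10⁵ J mol⁻¹.
Energy required: 0.01017 × 2.600×10⁵ = 2644 J.
Time: 2644 J / 0.723 W = 3700 s.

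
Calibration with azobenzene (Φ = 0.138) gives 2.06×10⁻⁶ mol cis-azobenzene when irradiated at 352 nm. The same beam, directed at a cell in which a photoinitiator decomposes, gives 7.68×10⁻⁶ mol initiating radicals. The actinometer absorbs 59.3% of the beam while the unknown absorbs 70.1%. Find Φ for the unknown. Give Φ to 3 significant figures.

Photons absorbed by the actinometer: 2.06×10⁻⁶ / 0.138 = 1.493×10⁻⁵ mol.
Incident flux: 1.493×10⁻⁵ / 0.593 = 2.518×10⁻⁵ einstein.
Absorbed by unknown: 0.701 × 2.518×10⁻⁵ = 1.765×10⁻⁵ mol.
Φ(unknown) = 7.68×10⁻⁶ / 1.765×10⁻⁵ = 0.435.

Φ = 0.435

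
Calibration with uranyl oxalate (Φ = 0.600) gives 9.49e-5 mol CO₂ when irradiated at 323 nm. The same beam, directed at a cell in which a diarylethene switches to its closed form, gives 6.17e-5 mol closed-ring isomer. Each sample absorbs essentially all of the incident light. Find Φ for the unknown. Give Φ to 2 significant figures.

Φ = 0.39

Photons absorbed by the actinometer: 9.49e-5 / 0.600 = 1.582e-4 mol.
Φ(unknown) = 6.17e-5 / 1.582e-4 = 0.39.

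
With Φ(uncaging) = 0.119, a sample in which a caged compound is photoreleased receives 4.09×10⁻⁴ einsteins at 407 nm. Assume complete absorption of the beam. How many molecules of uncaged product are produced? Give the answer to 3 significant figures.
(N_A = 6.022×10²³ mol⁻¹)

Product: Φ × n_abs = 0.119 × 4.09×10⁻⁴ = 4.867×10⁻⁵ mol.
As a count: 4.867×10⁻⁵ × 6.022×10²³ = 2.93×10¹⁹.

2.93×10¹⁹ molecules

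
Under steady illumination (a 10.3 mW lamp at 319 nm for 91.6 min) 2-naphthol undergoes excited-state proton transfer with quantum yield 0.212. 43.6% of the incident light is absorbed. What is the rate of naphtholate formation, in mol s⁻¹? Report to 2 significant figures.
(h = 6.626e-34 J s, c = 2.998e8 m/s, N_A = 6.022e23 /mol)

2.5e-9 mol s⁻¹

Photon energy at 319 nm: hc/λ = (6.626e-34)(2.998e8)/(319e-9) = 6.227e-19 J.
Energy delivered: (10.3 mW)(5496 s) = 56.61 J.
Photons incident: 56.61 / 6.227e-19 = 9.091e19, i.e. 9.091e19/6.022e23 = 1.510e-4 mol.
Photons absorbed: 0.436 × 1.510e-4 = 6.584e-5 mol.
Product formed: 0.212 × 6.584e-5 = 1.396e-5 mol.
Rate: 1.396e-5 / 5496 s = 2.5e-9 mol s⁻¹.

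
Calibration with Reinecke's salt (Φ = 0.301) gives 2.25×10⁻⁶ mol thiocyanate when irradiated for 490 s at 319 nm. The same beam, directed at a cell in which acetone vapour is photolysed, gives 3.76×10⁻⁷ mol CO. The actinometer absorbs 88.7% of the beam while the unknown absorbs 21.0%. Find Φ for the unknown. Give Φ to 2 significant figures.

Photons absorbed by the actinometer: 2.25×10⁻⁶ / 0.301 = 7.475×10⁻⁶ mol.
Incident flux: 7.475×10⁻⁶ / 0.887 = 8.427×10⁻⁶ einstein.
Absorbed by unknown: 0.210 × 8.427×10⁻⁶ = 1.770×10⁻⁶ mol.
Φ(unknown) = 3.76×10⁻⁷ / 1.770×10⁻⁶ = 0.21.

Φ = 0.21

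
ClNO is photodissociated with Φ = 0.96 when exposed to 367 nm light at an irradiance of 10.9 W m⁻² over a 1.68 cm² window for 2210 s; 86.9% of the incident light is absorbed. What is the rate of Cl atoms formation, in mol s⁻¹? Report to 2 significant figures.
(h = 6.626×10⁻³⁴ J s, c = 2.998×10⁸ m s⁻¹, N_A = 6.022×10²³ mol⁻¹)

4.7×10⁻⁹ mol s⁻¹

Photon energy at 367 nm: hc/λ = (6.626×10⁻³⁴)(2.998×10⁸)/(367×10⁻⁹) = 5.413×10⁻¹⁹ J.
Energy delivered: (10.9 W m⁻²)(1.68×10⁻⁴ m²)(2210 s) = 4.047 J.
Photons incident: 4.047 / 5.413×10⁻¹⁹ = 7.476×10¹⁸, i.e. 7.476×10¹⁸/6.022×10²³ = 1.241×10⁻⁵ mol.
Photons absorbed: 0.869 × 1.241×10⁻⁵ = 1.078×10⁻⁵ mol.
Product formed: 0.96 × 1.078×10⁻⁵ = 1.035×10⁻⁵ mol.
Rate: 1.035×10⁻⁵ / 2210 s = 4.7×10⁻⁹ mol s⁻¹.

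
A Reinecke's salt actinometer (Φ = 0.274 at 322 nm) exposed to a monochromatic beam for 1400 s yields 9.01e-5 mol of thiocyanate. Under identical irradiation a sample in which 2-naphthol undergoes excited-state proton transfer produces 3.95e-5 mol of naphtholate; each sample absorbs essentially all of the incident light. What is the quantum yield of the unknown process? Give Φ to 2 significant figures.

Φ = 0.12

Photons absorbed by the actinometer: 9.01e-5 / 0.274 = 3.288e-4 mol.
Φ(unknown) = 3.95e-5 / 3.288e-4 = 0.12.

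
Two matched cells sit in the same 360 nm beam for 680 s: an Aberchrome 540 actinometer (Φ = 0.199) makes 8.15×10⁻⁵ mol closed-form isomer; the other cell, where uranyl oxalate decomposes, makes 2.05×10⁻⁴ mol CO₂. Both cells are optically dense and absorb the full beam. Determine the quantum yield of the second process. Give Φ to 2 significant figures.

Photons absorbed by the actinometer: 8.15×10⁻⁵ / 0.199 = 4.095×10⁻⁴ mol.
Φ(unknown) = 2.05×10⁻⁴ / 4.095×10⁻⁴ = 0.50.

Φ = 0.50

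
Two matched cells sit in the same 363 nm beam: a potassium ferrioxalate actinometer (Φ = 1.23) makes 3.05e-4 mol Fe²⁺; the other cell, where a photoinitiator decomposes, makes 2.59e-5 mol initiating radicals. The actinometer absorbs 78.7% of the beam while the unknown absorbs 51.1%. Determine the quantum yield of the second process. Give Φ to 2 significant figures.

Φ = 0.16

Photons absorbed by the actinometer: 3.05e-4 / 1.23 = 2.480e-4 mol.
Incident flux: 2.480e-4 / 0.787 = 3.151e-4 einstein.
Absorbed by unknown: 0.511 × 3.151e-4 = 1.610e-4 mol.
Φ(unknown) = 2.59e-5 / 1.610e-4 = 0.16.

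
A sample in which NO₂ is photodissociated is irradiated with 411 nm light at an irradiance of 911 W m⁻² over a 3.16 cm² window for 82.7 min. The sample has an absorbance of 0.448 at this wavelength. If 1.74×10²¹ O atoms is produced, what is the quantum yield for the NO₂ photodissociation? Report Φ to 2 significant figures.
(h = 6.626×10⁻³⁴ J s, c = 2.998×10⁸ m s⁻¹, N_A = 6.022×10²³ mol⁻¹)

Product: 1.74×10²¹ / 6.022×10²³ = 0.002889 mol.
Photon energy at 411 nm: hc/λ = (6.626×10⁻³⁴)(2.998×10⁸)/(411×10⁻⁹) = 4.833×10⁻¹⁹ J.
Energy delivered: (911 W m⁻²)(3.16×10⁻⁴ m²)(4962 s) = 1428 J.
Photons incident: 1428 / 4.833×10⁻¹⁹ = 2.955×10²¹, i.e. 2.955×10²¹/6.022×10²³ = 0.004907 mol.
Fraction absorbed: 1 − 10^(−0.448) = 0.6435.
Photons absorbed: 0.6435 × 0.004907 = 0.003158 mol.
Φ = 0.002889 mol / 0.003158 mol photons = 0.91.

Φ = 0.91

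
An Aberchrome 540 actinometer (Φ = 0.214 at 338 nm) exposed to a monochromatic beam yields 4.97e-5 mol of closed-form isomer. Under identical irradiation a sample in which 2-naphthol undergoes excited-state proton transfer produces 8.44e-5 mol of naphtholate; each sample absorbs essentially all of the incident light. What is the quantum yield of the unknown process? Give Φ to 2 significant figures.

Φ = 0.36

Photons absorbed by the actinometer: 4.97e-5 / 0.214 = 2.322e-4 mol.
Φ(unknown) = 8.44e-5 / 2.322e-4 = 0.36.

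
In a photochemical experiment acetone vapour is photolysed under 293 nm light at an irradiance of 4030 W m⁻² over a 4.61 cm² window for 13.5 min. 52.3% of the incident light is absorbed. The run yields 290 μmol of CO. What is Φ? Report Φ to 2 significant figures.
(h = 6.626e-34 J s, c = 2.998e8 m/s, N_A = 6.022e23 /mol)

Product: 290 μmol = 2.90e-4 mol.
Photon energy at 293 nm: hc/λ = (6.626e-34)(2.998e8)/(293e-9) = 6.780e-19 J.
Energy delivered: (4030 W m⁻²)(4.61e-4 m²)(810 s) = 1505 J.
Photons incident: 1505 / 6.780e-19 = 2.220e21, i.e. 2.220e21/6.022e23 = 0.003686 mol.
Photons absorbed: 0.523 × 0.003686 = 0.001928 mol.
Φ = 2.90e-4 mol / 0.001928 mol photons = 0.15.

Φ = 0.15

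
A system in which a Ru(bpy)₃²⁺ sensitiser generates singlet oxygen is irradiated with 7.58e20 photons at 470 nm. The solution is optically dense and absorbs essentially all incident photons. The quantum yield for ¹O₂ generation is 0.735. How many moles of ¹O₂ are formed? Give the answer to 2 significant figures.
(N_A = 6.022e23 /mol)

Moles of photons: 7.58e20 / 6.022e23 = 0.001259 mol.
Product: Φ × n_abs = 0.735 × 0.001259 = 9.254e-4 mol.

9.3e-4 mol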